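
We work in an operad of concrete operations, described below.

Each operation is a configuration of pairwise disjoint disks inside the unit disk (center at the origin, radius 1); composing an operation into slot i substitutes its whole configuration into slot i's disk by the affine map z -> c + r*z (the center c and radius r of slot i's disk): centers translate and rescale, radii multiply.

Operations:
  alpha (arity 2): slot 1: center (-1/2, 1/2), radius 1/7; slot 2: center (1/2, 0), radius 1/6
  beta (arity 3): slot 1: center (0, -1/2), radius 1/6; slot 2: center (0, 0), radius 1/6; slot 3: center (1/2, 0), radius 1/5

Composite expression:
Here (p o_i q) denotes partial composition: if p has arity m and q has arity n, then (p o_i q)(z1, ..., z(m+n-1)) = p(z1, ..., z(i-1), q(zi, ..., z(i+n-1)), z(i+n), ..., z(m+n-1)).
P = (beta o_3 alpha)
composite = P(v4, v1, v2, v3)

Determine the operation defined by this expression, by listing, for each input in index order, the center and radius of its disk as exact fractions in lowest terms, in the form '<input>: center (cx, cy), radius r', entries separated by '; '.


v1: center (0, 0), radius 1/6; v2: center (2/5, 1/10), radius 1/35; v3: center (3/5, 0), radius 1/30; v4: center (0, -1/2), radius 1/6

Follow each v-input down from beta: c' goes to c + r*c', radius to r*r'.
input v4: applying the 1 nested substitution gives center (0, -1/2), radius 1/6
input v1: applying the 1 nested substitution gives center (0, 0), radius 1/6
input v2: applying the 2 nested substitutions gives center (2/5, 1/10), radius 1/35
input v3: applying the 2 nested substitutions gives center (3/5, 0), radius 1/30


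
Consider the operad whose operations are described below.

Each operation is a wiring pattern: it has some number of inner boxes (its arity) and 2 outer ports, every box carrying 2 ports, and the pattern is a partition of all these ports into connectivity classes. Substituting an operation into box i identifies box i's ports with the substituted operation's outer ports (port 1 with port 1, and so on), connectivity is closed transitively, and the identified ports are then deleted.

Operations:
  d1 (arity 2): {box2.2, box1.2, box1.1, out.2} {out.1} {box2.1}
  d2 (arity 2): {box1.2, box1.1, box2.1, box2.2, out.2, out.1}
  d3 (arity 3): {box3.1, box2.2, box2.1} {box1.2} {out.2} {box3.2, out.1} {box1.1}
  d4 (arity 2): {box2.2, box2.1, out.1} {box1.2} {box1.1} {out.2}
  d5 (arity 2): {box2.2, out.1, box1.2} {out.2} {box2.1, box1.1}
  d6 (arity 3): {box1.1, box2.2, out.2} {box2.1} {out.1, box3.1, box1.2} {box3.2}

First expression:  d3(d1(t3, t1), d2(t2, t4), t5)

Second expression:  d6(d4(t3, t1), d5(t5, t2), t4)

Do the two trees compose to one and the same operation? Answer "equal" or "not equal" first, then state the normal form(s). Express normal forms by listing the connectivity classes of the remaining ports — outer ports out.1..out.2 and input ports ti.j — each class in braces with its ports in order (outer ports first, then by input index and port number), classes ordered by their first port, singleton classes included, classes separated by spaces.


not equal: they reduce to {out.1, t5.2} {out.2} {t1.1} {t1.2, t3.1, t3.2} {t2.1, t2.2, t4.1, t4.2, t5.1} and {out.1, t4.1} {out.2, t1.1, t1.2} {t2.1, t5.1} {t2.2, t5.2} {t3.1} {t3.2} {t4.2}


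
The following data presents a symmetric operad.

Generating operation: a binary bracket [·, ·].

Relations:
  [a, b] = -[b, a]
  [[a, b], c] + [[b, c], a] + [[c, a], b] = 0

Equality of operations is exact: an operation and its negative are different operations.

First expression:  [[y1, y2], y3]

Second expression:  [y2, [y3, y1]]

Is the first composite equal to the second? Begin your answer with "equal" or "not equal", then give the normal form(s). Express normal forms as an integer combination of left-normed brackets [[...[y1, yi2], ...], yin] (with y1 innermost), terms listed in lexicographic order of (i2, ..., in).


not equal: they reduce to [[y1, y2], y3] and [[y1, y3], y2]

Reducing the first expression gives [[y1, y2], y3]
Reducing the second expression gives [[y1, y3], y2]
The normal forms differ: not equal.


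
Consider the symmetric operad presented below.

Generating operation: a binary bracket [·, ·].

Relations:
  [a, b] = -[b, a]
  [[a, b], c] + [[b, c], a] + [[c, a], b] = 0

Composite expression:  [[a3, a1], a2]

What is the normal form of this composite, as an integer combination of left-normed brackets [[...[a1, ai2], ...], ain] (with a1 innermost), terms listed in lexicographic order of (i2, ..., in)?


-[[a1, a3], a2]

A multilinear Lie element is pinned by a1-initial words (a1 innermost).
Composite bracket: [[a3, a1], a2]
Full expansion: 4 signed words from ab - ba (2^2 = 4).
Keep just the words that open with a1:
  word a1a3a2 has sign -1, contributing -[[a1, a3], a2]


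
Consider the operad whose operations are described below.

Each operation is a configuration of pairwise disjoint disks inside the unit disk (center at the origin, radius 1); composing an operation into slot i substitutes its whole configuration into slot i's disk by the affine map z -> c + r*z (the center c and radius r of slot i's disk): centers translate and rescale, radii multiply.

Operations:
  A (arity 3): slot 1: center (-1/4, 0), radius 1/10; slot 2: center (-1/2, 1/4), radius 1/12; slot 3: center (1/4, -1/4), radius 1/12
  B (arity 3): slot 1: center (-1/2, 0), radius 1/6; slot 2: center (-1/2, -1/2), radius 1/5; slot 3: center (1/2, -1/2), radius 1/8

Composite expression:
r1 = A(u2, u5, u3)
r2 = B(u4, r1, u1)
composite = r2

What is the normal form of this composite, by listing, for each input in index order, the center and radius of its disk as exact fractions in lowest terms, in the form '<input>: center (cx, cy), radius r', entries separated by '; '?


u1: center (1/2, -1/2), radius 1/8; u2: center (-11/20, -1/2), radius 1/50; u3: center (-9/20, -11/20), radius 1/60; u4: center (-1/2, 0), radius 1/6; u5: center (-3/5, -9/20), radius 1/60

Nesting under B composes maps z -> c + r*z down each u-path.
input u4: composing its 1 substitution step yields center (-1/2, 0), radius 1/6
input u2: composing its 2 substitution steps yields center (-11/20, -1/2), radius 1/50
input u5: composing its 2 substitution steps yields center (-3/5, -9/20), radius 1/60
input u3: composing its 2 substitution steps yields center (-9/20, -11/20), radius 1/60
input u1: composing its 1 substitution step yields center (1/2, -1/2), radius 1/8


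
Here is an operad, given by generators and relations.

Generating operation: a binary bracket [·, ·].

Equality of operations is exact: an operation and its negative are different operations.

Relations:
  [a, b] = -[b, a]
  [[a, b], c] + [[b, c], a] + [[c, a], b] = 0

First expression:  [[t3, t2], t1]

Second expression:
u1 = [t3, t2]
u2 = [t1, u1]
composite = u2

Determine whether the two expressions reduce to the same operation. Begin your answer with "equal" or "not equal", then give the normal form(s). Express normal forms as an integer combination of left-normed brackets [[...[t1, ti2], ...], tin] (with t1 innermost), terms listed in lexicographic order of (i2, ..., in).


not equal — first [[t1, t2], t3] - [[t1, t3], t2], second -[[t1, t2], t3] + [[t1, t3], t2]

Normal form of the first expression: [[t1, t2], t3] - [[t1, t3], t2]
Normal form of the second expression: -[[t1, t2], t3] + [[t1, t3], t2]
The normal forms differ: not equal.


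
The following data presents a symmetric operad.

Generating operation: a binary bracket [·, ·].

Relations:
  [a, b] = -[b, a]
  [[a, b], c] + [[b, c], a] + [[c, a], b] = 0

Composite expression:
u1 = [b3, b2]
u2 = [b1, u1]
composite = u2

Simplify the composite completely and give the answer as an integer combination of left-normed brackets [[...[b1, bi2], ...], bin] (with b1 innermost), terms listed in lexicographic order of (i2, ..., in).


-[[b1, b2], b3] + [[b1, b3], b2]

A multilinear Lie element is pinned by b1-initial words (b1 innermost).
Composite bracket: [b1, [b3, b2]]
The bracket unfolds into 4 signed words via [a, b] = ab - ba (2^2 = 4).
Coefficients come from the b1-initial words:
  the word b1b2b3 carries sign -1 and contributes -[[b1, b2], b3]
  the word b1b3b2 carries sign +1 and contributes +[[b1, b3], b2]


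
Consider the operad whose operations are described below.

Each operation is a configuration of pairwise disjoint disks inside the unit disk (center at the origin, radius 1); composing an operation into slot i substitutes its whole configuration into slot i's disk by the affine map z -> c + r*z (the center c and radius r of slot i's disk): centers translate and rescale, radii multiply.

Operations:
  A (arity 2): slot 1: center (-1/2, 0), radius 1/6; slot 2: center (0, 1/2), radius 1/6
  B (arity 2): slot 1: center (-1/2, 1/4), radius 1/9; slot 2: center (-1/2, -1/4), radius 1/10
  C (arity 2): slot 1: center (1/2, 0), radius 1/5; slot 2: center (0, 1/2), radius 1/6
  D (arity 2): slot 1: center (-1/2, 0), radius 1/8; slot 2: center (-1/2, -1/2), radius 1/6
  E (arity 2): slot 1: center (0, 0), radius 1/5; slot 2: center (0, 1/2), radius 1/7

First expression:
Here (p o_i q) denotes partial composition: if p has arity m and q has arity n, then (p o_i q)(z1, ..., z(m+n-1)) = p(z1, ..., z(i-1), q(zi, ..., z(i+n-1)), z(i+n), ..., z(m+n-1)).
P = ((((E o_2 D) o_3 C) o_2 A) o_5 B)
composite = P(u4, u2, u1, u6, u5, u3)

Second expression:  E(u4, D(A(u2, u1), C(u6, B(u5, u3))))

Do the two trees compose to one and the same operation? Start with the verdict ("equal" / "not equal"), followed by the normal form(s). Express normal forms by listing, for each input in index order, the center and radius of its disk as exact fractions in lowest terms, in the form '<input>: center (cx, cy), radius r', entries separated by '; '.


equal: each reduces to u1: center (-1/14, 57/112), radius 1/336; u2: center (-9/112, 1/2), radius 1/336; u3: center (-37/504, 443/1008), radius 1/2520; u4: center (0, 0), radius 1/5; u5: center (-37/504, 445/1008), radius 1/2268; u6: center (-5/84, 3/7), radius 1/210

The first composite normalizes to u1: center (-1/14, 57/112), radius 1/336; u2: center (-9/112, 1/2), radius 1/336; u3: center (-37/504, 443/1008), radius 1/2520; u4: center (0, 0), radius 1/5; u5: center (-37/504, 445/1008), radius 1/2268; u6: center (-5/84, 3/7), radius 1/210
The second composite normalizes to u1: center (-1/14, 57/112), radius 1/336; u2: center (-9/112, 1/2), radius 1/336; u3: center (-37/504, 443/1008), radius 1/2520; u4: center (0, 0), radius 1/5; u5: center (-37/504, 445/1008), radius 1/2268; u6: center (-5/84, 3/7), radius 1/210
One common form — equal.


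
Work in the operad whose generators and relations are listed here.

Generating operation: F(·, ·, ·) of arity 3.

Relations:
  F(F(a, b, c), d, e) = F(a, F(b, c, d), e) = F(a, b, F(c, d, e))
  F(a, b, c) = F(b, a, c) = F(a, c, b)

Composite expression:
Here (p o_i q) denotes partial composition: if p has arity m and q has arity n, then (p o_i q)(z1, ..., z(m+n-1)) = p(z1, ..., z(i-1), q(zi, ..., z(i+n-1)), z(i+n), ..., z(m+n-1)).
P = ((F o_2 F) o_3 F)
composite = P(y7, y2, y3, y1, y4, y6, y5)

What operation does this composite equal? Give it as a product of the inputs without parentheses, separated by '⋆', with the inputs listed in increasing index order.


y1 ⋆ y2 ⋆ y3 ⋆ y4 ⋆ y5 ⋆ y6 ⋆ y7

Key point: F commutes, so take the y-inputs in any fixed order.
F(y3, y1, y4) reduces to y3 ⋆ y1 ⋆ y4
F(y2, F(y3, y1, y4), y6) reduces to y2 ⋆ y3 ⋆ y1 ⋆ y4 ⋆ y6
F(y7, F(y2, F(y3, y1, y4), y6), y5) reduces to y7 ⋆ y2 ⋆ y3 ⋆ y1 ⋆ y4 ⋆ y6 ⋆ y5
sorting the factors by input index: y1 ⋆ y2 ⋆ y3 ⋆ y4 ⋆ y5 ⋆ y6 ⋆ y7


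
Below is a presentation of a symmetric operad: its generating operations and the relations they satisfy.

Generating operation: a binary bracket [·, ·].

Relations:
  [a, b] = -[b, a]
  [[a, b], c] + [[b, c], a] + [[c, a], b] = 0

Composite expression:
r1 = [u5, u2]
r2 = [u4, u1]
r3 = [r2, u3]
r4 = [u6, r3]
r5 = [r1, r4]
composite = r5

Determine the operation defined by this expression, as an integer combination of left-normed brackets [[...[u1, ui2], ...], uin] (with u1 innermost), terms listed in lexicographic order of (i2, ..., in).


[[[[[u1, u4], u3], u6], u2], u5] - [[[[[u1, u4], u3], u6], u5], u2]


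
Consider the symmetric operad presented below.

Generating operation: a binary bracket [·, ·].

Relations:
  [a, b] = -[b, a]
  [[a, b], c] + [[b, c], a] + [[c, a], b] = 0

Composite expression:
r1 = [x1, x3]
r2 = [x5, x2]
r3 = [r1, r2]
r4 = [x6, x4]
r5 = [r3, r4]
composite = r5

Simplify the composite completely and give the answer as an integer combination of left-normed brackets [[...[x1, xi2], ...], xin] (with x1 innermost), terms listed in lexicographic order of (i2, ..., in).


Antisymmetry and Jacobi reduce to x1-anchored left-normed brackets.
Composite bracket: [[[x1, x3], [x5, x2]], [x6, x4]]
Under [a, b] = ab - ba we get 32 signed associative words (2^5 = 32).
Words beginning with x1 determine it all:
  word x1x3x2x5x4x6 has sign +1, contributing +[[[[[x1, x3], x2], x5], x4], x6]
  word x1x3x2x5x6x4 has sign -1, contributing -[[[[[x1, x3], x2], x5], x6], x4]
  word x1x3x5x2x4x6 has sign -1, contributing -[[[[[x1, x3], x5], x2], x4], x6]
  word x1x3x5x2x6x4 has sign +1, contributing +[[[[[x1, x3], x5], x2], x6], x4]

[[[[[x1, x3], x2], x5], x4], x6] - [[[[[x1, x3], x2], x5], x6], x4] - [[[[[x1, x3], x5], x2], x4], x6] + [[[[[x1, x3], x5], x2], x6], x4]


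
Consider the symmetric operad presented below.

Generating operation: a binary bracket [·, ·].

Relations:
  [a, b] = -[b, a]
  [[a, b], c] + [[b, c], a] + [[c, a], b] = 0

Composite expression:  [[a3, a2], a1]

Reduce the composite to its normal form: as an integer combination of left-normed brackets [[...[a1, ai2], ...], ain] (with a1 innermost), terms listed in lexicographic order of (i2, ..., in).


[[a1, a2], a3] - [[a1, a3], a2]

Left-normed coefficients sit on the a1-initial expansion words.
Composite bracket: [[a3, a2], a1]
Each bracket splits as ab - ba, giving 4 signed words (2^2 = 4).
The a1-initial words carry the normal form:
  the word a1a2a3 carries sign +1 and contributes +[[a1, a2], a3]
  the word a1a3a2 carries sign -1 and contributes -[[a1, a3], a2]


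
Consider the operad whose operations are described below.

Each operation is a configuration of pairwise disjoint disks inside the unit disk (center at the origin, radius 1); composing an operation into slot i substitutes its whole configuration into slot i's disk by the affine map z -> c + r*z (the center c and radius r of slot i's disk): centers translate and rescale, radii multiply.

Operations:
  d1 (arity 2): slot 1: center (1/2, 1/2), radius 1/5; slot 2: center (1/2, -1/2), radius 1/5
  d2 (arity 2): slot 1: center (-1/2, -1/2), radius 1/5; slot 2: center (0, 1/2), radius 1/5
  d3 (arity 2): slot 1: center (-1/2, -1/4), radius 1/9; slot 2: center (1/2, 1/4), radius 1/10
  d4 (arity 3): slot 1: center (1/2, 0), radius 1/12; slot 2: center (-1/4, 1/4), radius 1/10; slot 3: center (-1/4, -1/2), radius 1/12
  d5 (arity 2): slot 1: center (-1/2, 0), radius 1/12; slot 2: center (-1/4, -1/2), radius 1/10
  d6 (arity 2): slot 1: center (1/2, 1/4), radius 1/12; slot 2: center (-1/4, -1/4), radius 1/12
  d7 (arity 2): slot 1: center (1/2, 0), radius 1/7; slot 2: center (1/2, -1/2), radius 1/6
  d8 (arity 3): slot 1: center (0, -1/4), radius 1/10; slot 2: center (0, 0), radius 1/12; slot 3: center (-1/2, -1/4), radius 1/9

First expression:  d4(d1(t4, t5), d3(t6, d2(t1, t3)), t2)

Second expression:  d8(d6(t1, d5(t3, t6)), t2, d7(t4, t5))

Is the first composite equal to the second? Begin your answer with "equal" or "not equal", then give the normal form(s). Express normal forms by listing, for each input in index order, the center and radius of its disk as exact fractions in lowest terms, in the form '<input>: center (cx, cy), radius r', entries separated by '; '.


not equal; first: t1: center (-41/200, 27/100), radius 1/500; t2: center (-1/4, -1/2), radius 1/12; t3: center (-1/5, 7/25), radius 1/500; t4: center (13/24, 1/24), radius 1/60; t5: center (13/24, -1/24), radius 1/60; t6: center (-3/10, 9/40), radius 1/90; second: t1: center (1/20, -9/40), radius 1/120; t2: center (0, 0), radius 1/12; t3: center (-7/240, -11/40), radius 1/1440; t4: center (-4/9, -1/4), radius 1/63; t5: center (-4/9, -11/36), radius 1/54; t6: center (-13/480, -67/240), radius 1/1200

The first expression reduces to t1: center (-41/200, 27/100), radius 1/500; t2: center (-1/4, -1/2), radius 1/12; t3: center (-1/5, 7/25), radius 1/500; t4: center (13/24, 1/24), radius 1/60; t5: center (13/24, -1/24), radius 1/60; t6: center (-3/10, 9/40), radius 1/90
The second expression reduces to t1: center (1/20, -9/40), radius 1/120; t2: center (0, 0), radius 1/12; t3: center (-7/240, -11/40), radius 1/1440; t4: center (-4/9, -1/4), radius 1/63; t5: center (-4/9, -11/36), radius 1/54; t6: center (-13/480, -67/240), radius 1/1200
They disagree, so not equal.


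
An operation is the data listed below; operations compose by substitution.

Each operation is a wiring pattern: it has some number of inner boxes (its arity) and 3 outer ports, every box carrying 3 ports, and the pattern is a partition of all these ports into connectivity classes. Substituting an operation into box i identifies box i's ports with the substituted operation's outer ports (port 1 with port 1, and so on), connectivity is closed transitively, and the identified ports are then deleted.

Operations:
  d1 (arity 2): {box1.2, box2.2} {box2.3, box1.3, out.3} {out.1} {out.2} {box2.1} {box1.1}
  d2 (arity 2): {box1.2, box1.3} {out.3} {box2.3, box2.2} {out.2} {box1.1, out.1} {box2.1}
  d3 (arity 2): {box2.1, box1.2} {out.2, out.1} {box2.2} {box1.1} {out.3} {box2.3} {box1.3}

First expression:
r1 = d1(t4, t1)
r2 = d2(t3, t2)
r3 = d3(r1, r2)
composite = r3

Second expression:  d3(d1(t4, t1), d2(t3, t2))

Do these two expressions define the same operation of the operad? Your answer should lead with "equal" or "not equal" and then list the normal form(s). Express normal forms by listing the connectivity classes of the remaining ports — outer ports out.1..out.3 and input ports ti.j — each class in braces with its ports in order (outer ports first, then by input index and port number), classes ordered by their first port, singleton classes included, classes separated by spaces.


In normal form, the first expression is {out.1, out.2} {out.3} {t1.1} {t1.2, t4.2} {t1.3, t4.3} {t2.1} {t2.2, t2.3} {t3.1} {t3.2, t3.3} {t4.1}
In normal form, the second expression is {out.1, out.2} {out.3} {t1.1} {t1.2, t4.2} {t1.3, t4.3} {t2.1} {t2.2, t2.3} {t3.1} {t3.2, t3.3} {t4.1}
One common form — equal.

equal: each reduces to {out.1, out.2} {out.3} {t1.1} {t1.2, t4.2} {t1.3, t4.3} {t2.1} {t2.2, t2.3} {t3.1} {t3.2, t3.3} {t4.1}


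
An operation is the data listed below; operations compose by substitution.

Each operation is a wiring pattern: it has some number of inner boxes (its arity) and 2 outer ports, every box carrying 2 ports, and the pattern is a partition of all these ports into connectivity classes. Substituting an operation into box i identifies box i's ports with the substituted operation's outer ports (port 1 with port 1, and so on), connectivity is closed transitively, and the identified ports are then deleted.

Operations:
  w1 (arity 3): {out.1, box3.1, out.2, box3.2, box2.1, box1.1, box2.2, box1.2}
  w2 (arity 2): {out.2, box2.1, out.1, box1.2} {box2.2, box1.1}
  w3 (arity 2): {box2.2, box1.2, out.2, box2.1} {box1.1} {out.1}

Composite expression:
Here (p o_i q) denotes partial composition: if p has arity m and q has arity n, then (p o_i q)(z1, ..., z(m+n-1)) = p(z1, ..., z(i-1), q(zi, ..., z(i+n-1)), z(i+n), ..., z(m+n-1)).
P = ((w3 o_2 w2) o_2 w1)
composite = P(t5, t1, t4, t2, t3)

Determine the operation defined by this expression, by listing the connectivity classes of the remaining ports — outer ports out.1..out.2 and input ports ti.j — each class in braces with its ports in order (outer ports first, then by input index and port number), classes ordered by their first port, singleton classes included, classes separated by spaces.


After gluing at w3, chains via deleted ports link the t-ports.
composing w1 on (t1, t4, t2), with out.j its own outer ports: {out.1, out.2, t1.1, t1.2, t2.1, t2.2, t4.1, t4.2}
composing w2 on (t1, t4, t2, t3), with out.j its own outer ports: {out.1, out.2, t1.1, t1.2, t2.1, t2.2, t3.1, t3.2, t4.1, t4.2}
composing w3 on (t5, t1, t4, t2, t3), with out.j its own outer ports: {out.1} {out.2, t1.1, t1.2, t2.1, t2.2, t3.1, t3.2, t4.1, t4.2, t5.2} {t5.1}

{out.1} {out.2, t1.1, t1.2, t2.1, t2.2, t3.1, t3.2, t4.1, t4.2, t5.2} {t5.1}


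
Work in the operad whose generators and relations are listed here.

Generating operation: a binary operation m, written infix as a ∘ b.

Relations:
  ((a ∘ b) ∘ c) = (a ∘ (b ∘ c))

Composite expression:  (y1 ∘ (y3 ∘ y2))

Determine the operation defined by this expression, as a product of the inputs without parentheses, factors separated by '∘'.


y1 ∘ y3 ∘ y2

Every regrouping of m is equal, so read the y-inputs in written order.
(y3 ∘ y2) reduces to y3 ∘ y2
(y1 ∘ (y3 ∘ y2)) reduces to y1 ∘ y3 ∘ y2


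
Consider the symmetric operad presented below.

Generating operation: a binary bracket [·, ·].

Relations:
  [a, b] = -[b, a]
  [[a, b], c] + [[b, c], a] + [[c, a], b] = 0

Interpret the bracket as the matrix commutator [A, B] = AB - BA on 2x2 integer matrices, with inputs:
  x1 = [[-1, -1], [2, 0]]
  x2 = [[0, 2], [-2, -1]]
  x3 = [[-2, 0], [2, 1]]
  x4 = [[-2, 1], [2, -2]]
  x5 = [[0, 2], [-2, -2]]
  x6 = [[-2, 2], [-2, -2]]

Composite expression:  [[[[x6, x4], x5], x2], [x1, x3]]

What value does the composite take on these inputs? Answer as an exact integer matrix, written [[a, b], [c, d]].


[[168, 480], [-864, -168]]

[x6, x4] = [[6, 0], [0, -6]]
[[x6, x4], x5] = [[0, 24], [24, 0]]
[[[x6, x4], x5], x2] = [[-96, -24], [24, 96]]
[x1, x3] = [[-2, -3], [-4, 2]]
[[[[x6, x4], x5], x2], [x1, x3]] = [[168, 480], [-864, -168]]


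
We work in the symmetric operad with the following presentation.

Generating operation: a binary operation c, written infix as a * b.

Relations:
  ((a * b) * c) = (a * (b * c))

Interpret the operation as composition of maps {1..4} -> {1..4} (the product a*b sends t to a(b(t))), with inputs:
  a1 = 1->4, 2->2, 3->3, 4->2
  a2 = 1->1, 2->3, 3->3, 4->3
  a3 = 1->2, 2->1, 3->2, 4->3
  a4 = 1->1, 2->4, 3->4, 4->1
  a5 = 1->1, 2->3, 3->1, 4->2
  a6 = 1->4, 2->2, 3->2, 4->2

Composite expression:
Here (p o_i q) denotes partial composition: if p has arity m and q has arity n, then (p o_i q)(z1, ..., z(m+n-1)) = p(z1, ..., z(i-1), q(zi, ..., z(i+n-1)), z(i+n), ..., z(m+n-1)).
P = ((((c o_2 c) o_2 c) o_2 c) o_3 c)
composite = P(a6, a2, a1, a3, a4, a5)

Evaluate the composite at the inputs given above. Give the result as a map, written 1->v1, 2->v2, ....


1->2, 2->2, 3->2, 4->2


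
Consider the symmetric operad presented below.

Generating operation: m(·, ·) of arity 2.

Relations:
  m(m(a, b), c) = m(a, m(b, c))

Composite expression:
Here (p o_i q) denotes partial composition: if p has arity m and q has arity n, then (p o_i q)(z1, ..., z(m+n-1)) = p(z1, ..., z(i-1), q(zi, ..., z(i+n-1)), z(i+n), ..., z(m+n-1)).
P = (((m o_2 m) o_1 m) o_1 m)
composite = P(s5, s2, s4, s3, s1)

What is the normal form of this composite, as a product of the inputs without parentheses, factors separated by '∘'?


Every regrouping of m is equal, so read the s-inputs in written order.
m(s5, s2) flattens to s5 ∘ s2
m(m(s5, s2), s4) flattens to s5 ∘ s2 ∘ s4
m(s3, s1) flattens to s3 ∘ s1
m(m(m(s5, s2), s4), m(s3, s1)) flattens to s5 ∘ s2 ∘ s4 ∘ s3 ∘ s1

s5 ∘ s2 ∘ s4 ∘ s3 ∘ s1


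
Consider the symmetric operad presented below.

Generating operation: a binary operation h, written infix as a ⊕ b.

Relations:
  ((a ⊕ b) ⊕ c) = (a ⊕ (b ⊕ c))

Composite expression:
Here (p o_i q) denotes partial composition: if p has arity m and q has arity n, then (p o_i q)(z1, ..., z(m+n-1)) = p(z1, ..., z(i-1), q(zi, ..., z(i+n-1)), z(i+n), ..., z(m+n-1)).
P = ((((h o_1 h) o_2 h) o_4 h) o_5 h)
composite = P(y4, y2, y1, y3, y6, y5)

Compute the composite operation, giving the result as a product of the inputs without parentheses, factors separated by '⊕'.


y4 ⊕ y2 ⊕ y1 ⊕ y3 ⊕ y6 ⊕ y5

Associativity of h dissolves the nesting; only the y-input order survives.
(y2 ⊕ y1) linearizes to y2 ⊕ y1
(y4 ⊕ (y2 ⊕ y1)) linearizes to y4 ⊕ y2 ⊕ y1
(y6 ⊕ y5) linearizes to y6 ⊕ y5
(y3 ⊕ (y6 ⊕ y5)) linearizes to y3 ⊕ y6 ⊕ y5
((y4 ⊕ (y2 ⊕ y1)) ⊕ (y3 ⊕ (y6 ⊕ y5))) linearizes to y4 ⊕ y2 ⊕ y1 ⊕ y3 ⊕ y6 ⊕ y5


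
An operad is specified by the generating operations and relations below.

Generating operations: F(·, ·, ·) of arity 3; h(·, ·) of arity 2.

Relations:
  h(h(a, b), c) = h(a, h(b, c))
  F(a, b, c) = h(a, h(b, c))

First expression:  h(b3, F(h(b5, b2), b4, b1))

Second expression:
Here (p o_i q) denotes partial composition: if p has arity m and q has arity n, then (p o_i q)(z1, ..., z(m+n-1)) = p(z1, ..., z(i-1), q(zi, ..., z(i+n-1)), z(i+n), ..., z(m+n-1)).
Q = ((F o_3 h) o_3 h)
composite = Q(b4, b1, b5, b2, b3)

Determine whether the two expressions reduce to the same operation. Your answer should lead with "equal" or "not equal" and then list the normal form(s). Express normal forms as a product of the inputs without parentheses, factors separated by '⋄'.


Normal form of the first expression: b3 ⋄ b5 ⋄ b2 ⋄ b4 ⋄ b1
Normal form of the second expression: b4 ⋄ b1 ⋄ b5 ⋄ b2 ⋄ b3
They disagree, so not equal.

not equal: they reduce to b3 ⋄ b5 ⋄ b2 ⋄ b4 ⋄ b1 and b4 ⋄ b1 ⋄ b5 ⋄ b2 ⋄ b3


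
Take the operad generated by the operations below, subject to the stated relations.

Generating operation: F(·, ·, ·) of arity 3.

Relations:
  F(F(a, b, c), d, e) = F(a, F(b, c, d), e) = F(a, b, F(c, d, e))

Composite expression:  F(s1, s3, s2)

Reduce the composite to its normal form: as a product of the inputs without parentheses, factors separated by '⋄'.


s1 ⋄ s3 ⋄ s2

Key point: F is associative — brackets drop, the s-order remains.
F(s1, s3, s2) collapses to s1 ⋄ s3 ⋄ s2


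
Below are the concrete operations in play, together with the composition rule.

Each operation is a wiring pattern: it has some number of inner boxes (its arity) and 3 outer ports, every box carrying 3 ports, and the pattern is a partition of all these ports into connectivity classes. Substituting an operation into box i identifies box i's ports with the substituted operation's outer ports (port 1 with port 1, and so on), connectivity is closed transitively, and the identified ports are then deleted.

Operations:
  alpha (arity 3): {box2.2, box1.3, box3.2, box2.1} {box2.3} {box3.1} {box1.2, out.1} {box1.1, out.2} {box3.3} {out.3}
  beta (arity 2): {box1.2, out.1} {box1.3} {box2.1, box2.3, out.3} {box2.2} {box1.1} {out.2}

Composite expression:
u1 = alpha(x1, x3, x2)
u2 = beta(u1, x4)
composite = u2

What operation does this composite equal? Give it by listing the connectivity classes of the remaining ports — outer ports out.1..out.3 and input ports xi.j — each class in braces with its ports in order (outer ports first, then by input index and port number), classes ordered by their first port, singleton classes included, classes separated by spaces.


{out.1, x1.1} {out.2} {out.3, x4.1, x4.3} {x1.2} {x1.3, x2.2, x3.1, x3.2} {x2.1} {x2.3} {x3.3} {x4.2}

Reachability decides: close wires over beta-identified ports.
alpha over (x1, x3, x2) gives {out.1, x1.2} {out.2, x1.1} {out.3} {x1.3, x2.2, x3.1, x3.2} {x2.1} {x2.3} {x3.3}, out.j being that stage's outer ports
beta over (x1, x3, x2, x4) gives {out.1, x1.1} {out.2} {out.3, x4.1, x4.3} {x1.2} {x1.3, x2.2, x3.1, x3.2} {x2.1} {x2.3} {x3.3} {x4.2}, out.j being that stage's outer ports


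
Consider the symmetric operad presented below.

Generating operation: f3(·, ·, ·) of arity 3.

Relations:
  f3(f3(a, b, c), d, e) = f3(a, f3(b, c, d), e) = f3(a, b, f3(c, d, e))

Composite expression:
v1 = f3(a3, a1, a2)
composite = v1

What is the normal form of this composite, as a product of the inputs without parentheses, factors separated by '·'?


a3 · a1 · a2

Associativity of f3 dissolves the nesting; only the a-input order survives.
f3(a3, a1, a2) collapses to a3 · a1 · a2


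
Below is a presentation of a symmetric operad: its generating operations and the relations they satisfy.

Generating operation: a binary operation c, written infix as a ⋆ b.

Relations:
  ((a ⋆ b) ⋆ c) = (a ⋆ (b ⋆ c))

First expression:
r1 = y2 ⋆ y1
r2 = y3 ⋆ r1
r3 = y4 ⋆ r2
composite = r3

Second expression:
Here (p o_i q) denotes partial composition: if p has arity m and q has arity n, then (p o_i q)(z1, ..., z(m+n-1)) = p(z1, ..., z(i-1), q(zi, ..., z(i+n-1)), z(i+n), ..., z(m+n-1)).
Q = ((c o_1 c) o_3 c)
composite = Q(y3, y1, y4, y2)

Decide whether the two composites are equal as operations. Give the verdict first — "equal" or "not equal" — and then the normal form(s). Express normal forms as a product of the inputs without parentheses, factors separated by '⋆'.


not equal — first y4 ⋆ y3 ⋆ y2 ⋆ y1, second y3 ⋆ y1 ⋆ y4 ⋆ y2

Reducing the first expression gives y4 ⋆ y3 ⋆ y2 ⋆ y1
Reducing the second expression gives y3 ⋆ y1 ⋆ y4 ⋆ y2
Different reductions; not equal.


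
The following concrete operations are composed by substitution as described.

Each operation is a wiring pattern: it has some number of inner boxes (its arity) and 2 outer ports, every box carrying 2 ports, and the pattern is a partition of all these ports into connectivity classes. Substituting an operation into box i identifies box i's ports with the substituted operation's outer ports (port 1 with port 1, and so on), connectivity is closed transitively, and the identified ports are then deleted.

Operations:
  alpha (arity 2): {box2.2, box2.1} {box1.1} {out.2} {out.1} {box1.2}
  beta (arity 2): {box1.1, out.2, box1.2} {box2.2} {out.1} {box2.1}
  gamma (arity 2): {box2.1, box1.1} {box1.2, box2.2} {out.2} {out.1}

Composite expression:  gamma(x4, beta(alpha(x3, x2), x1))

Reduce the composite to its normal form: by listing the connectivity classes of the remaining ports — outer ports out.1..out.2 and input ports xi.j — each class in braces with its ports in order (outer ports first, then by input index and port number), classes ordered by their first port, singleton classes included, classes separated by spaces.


Substituting into gamma glues patterns; closure does the rest.
composing alpha on (x3, x2), with out.j its own outer ports: {out.1} {out.2} {x2.1, x2.2} {x3.1} {x3.2}
composing beta on (x3, x2, x1), with out.j its own outer ports: {out.1} {out.2} {x1.1} {x1.2} {x2.1, x2.2} {x3.1} {x3.2}
composing gamma on (x4, x3, x2, x1), with out.j its own outer ports: {out.1} {out.2} {x1.1} {x1.2} {x2.1, x2.2} {x3.1} {x3.2} {x4.1} {x4.2}

{out.1} {out.2} {x1.1} {x1.2} {x2.1, x2.2} {x3.1} {x3.2} {x4.1} {x4.2}


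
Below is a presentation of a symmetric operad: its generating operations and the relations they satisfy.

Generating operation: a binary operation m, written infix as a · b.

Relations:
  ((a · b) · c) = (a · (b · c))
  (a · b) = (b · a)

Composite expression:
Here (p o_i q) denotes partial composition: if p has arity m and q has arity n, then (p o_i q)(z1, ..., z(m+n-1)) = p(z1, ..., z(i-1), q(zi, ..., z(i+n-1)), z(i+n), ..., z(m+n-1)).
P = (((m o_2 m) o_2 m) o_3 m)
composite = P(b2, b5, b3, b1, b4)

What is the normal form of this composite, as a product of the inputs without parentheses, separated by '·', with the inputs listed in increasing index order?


b1 · b2 · b3 · b4 · b5

Shape and order are irrelevant to m; the b-input set decides.
(b3 · b1) spells out as b3 · b1
(b5 · (b3 · b1)) spells out as b5 · b3 · b1
((b5 · (b3 · b1)) · b4) spells out as b5 · b3 · b1 · b4
(b2 · ((b5 · (b3 · b1)) · b4)) spells out as b2 · b5 · b3 · b1 · b4
reordering the factors by index: b1 · b2 · b3 · b4 · b5


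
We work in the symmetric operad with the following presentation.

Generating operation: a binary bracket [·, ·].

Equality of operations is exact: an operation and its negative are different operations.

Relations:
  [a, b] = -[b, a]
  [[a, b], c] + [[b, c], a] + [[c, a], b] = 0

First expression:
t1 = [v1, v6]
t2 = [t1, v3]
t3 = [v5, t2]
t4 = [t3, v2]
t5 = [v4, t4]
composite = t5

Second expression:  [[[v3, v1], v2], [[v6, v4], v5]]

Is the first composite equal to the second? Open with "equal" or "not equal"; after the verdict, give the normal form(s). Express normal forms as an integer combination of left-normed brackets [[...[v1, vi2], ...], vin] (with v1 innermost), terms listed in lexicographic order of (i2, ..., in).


The first expression reduces to [[[[[v1, v6], v3], v5], v2], v4]
The second expression reduces to [[[[[v1, v3], v2], v4], v6], v5] - [[[[[v1, v3], v2], v5], v4], v6] + [[[[[v1, v3], v2], v5], v6], v4] - [[[[[v1, v3], v2], v6], v4], v5]
The forms do not match — not equal.

not equal; the first gives [[[[[v1, v6], v3], v5], v2], v4] and the second [[[[[v1, v3], v2], v4], v6], v5] - [[[[[v1, v3], v2], v5], v4], v6] + [[[[[v1, v3], v2], v5], v6], v4] - [[[[[v1, v3], v2], v6], v4], v5]


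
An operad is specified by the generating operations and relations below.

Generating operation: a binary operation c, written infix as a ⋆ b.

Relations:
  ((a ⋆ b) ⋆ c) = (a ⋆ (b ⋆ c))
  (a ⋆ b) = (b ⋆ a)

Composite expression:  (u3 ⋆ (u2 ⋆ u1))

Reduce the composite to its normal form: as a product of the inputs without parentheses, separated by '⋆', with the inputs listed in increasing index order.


u1 ⋆ u2 ⋆ u3

With c associative and commutative, the u-input set is all that matters.
(u2 ⋆ u1) spells out as u2 ⋆ u1
(u3 ⋆ (u2 ⋆ u1)) spells out as u3 ⋆ u2 ⋆ u1
the factors in increasing index order: u1 ⋆ u2 ⋆ u3


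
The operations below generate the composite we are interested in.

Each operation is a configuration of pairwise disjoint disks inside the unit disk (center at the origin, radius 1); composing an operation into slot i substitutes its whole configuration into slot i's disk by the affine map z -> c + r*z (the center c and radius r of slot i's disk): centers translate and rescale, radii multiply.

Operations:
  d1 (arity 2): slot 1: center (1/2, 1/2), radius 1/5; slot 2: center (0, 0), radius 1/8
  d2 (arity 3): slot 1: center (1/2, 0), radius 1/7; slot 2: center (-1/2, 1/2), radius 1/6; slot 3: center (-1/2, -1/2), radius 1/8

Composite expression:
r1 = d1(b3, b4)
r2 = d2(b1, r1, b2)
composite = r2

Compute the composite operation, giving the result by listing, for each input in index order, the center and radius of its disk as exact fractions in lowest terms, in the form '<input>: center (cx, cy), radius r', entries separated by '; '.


b1: center (1/2, 0), radius 1/7; b2: center (-1/2, -1/2), radius 1/8; b3: center (-5/12, 7/12), radius 1/30; b4: center (-1/2, 1/2), radius 1/48

Nesting under d2 composes maps z -> c + r*z down each b-path.
b1: after 1 affine step, its disk has center (1/2, 0), radius 1/7
b3: after 2 affine steps, its disk has center (-5/12, 7/12), radius 1/30
b4: after 2 affine steps, its disk has center (-1/2, 1/2), radius 1/48
b2: after 1 affine step, its disk has center (-1/2, -1/2), radius 1/8


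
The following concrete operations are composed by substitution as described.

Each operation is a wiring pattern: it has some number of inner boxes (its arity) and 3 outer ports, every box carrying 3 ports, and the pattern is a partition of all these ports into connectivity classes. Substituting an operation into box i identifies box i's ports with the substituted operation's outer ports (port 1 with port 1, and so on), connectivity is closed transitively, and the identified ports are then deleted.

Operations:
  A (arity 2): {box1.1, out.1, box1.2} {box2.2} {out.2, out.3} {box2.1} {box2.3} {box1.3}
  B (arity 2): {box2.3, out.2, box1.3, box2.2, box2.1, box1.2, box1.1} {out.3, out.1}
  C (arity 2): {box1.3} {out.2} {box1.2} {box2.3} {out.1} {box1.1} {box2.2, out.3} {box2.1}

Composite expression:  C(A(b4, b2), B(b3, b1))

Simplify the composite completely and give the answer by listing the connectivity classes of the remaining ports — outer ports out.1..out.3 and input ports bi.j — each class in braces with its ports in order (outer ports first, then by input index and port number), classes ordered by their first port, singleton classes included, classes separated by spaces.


{out.1} {out.2} {out.3, b1.1, b1.2, b1.3, b3.1, b3.2, b3.3} {b2.1} {b2.2} {b2.3} {b4.1, b4.2} {b4.3}

Substituting into C glues patterns; closure does the rest.
stage A: inputs (b4, b2), connectivity {out.1, b4.1, b4.2} {out.2, out.3} {b2.1} {b2.2} {b2.3} {b4.3}, out.j its boundary
stage B: inputs (b3, b1), connectivity {out.1, out.3} {out.2, b1.1, b1.2, b1.3, b3.1, b3.2, b3.3}, out.j its boundary
stage C: inputs (b4, b2, b3, b1), connectivity {out.1} {out.2} {out.3, b1.1, b1.2, b1.3, b3.1, b3.2, b3.3} {b2.1} {b2.2} {b2.3} {b4.1, b4.2} {b4.3}, out.j its boundary


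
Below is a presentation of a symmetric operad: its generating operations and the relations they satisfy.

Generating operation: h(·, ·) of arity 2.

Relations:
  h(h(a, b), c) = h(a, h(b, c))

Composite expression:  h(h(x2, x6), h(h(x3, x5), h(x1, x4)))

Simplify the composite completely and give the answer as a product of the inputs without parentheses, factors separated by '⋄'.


Key point: h is associative — brackets drop, the x-order remains.
h(x2, x6) spells out as x2 ⋄ x6
h(x3, x5) spells out as x3 ⋄ x5
h(x1, x4) spells out as x1 ⋄ x4
h(h(x3, x5), h(x1, x4)) spells out as x3 ⋄ x5 ⋄ x1 ⋄ x4
h(h(x2, x6), h(h(x3, x5), h(x1, x4))) spells out as x2 ⋄ x6 ⋄ x3 ⋄ x5 ⋄ x1 ⋄ x4

x2 ⋄ x6 ⋄ x3 ⋄ x5 ⋄ x1 ⋄ x4


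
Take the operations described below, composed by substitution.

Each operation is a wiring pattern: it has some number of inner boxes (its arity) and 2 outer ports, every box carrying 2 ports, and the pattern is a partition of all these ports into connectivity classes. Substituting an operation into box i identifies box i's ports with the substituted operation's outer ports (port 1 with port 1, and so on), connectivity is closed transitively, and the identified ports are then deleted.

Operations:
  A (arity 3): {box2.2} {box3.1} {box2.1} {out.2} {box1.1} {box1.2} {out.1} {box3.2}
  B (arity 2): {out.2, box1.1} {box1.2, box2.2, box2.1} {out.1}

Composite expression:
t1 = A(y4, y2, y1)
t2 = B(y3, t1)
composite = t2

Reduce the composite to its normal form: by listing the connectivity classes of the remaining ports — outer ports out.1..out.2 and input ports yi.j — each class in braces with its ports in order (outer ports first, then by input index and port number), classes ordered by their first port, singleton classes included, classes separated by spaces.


{out.1} {out.2, y3.1} {y1.1} {y1.2} {y2.1} {y2.2} {y3.2} {y4.1} {y4.2}

Two ports join when wires chain via B-identified ports.
the subtree at A composes to {out.1} {out.2} {y1.1} {y1.2} {y2.1} {y2.2} {y4.1} {y4.2} on (y4, y2, y1); out.j = own outer ports
the subtree at B composes to {out.1} {out.2, y3.1} {y1.1} {y1.2} {y2.1} {y2.2} {y3.2} {y4.1} {y4.2} on (y3, y4, y2, y1); out.j = own outer ports


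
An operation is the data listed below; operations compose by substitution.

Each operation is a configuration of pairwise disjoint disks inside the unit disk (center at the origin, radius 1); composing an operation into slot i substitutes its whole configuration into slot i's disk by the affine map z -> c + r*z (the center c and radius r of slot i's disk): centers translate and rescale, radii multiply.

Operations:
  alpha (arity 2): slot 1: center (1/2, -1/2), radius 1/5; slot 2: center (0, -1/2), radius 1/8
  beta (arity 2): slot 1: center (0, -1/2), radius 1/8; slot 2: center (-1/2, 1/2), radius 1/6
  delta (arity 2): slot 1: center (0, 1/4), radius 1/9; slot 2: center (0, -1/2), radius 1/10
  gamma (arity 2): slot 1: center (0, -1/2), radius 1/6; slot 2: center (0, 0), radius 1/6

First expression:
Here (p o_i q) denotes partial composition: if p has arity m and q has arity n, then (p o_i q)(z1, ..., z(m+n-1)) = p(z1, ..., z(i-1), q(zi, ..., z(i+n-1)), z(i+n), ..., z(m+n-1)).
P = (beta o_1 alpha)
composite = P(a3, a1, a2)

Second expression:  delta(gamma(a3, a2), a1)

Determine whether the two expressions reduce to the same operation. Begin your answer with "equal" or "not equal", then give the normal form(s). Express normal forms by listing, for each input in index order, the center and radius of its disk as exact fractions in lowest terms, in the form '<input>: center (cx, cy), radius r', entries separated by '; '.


not equal; first: a1: center (0, -9/16), radius 1/64; a2: center (-1/2, 1/2), radius 1/6; a3: center (1/16, -9/16), radius 1/40; second: a1: center (0, -1/2), radius 1/10; a2: center (0, 1/4), radius 1/54; a3: center (0, 7/36), radius 1/54

The first composite normalizes to a1: center (0, -9/16), radius 1/64; a2: center (-1/2, 1/2), radius 1/6; a3: center (1/16, -9/16), radius 1/40
The second composite normalizes to a1: center (0, -1/2), radius 1/10; a2: center (0, 1/4), radius 1/54; a3: center (0, 7/36), radius 1/54
The normal forms differ: not equal.
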